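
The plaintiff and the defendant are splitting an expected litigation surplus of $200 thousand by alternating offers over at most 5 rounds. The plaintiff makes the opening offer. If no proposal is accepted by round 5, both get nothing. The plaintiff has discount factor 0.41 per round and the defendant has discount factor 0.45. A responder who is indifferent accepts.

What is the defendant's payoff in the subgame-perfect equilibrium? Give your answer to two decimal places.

62.90

Round 5 (the plaintiff proposes): the defendant will accept anything ≥ 0, so the plaintiff offers 0 and keeps 200.
Round 4 (the defendant proposes): the plaintiff can get 200 next round, worth 0.41 × 200 = 82 now, so the defendant offers 82, keeping 118.
Round 3 (the plaintiff proposes): the defendant can get 118 next round, worth 0.45 × 118 = 53.1 now. The plaintiff offers 53.1 and keeps 200 − 53.1 = 146.9.
Round 2 (the defendant proposes): the plaintiff can get 146.9 next round, worth 0.41 × 146.9 = 60.229 now; the defendant offers that and keeps 139.771.
Round 1 (the plaintiff proposes): the defendant can get 139.771 next round, worth 0.45 × 139.771 = 62.89695 now. The plaintiff offers 62.89695 and keeps 200 − 62.89695 = 137.10305.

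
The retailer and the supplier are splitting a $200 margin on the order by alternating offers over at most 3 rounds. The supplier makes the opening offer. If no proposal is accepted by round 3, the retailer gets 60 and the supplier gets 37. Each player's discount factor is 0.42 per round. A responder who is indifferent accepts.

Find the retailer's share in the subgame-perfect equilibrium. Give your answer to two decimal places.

Work backward from the last round.
Round 3 (the supplier proposes): the retailer gets 60 if talks fail, so the supplier offers 60 and keeps 140.
Round 2 (the retailer proposes): the supplier can get 140 next round, worth 0.42 × 140 = 58.8 now; the retailer offers that and keeps 141.2.
Round 1 (the supplier proposes): the retailer can get 141.2 next round, worth 0.42 × 141.2 = 59.304 now, so the supplier offers 59.304, keeping 140.696.

59.30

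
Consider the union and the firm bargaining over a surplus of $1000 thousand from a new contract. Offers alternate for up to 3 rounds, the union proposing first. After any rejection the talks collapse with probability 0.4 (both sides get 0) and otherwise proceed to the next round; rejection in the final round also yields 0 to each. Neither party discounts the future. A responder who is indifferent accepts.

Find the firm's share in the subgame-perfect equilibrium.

Round 3 (the union proposes): the firm will accept anything ≥ 0, so the union offers 0 and keeps 1000.
Round 2 (the firm proposes): rejecting gives the union an expected 0.6 × 1000 = 600. The firm offers 600 and keeps 1000 − 600 = 400.
Round 1 (the union proposes): rejecting gives the firm an expected 0.6 × 400 = 240, so the union offers 240, keeping 760.

240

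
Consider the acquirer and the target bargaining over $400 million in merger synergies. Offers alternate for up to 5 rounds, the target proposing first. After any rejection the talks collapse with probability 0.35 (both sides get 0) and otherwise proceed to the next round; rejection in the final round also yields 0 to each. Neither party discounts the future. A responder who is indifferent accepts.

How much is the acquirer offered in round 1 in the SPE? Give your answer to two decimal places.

129.45

By backward induction:
Round 5 (the target proposes): rejection yields 0 for the acquirer; the target offers 0 and keeps 400.
Round 4 (the acquirer proposes): rejecting gives the target an expected 0.65 × 400 = 260, so the acquirer offers 260, keeping 140.
Round 3 (the target proposes): rejecting gives the acquirer an expected 0.65 × 140 = 91. The target offers 91 and keeps 400 − 91 = 309.
Round 2 (the acquirer proposes): rejecting gives the target an expected 0.65 × 309 = 200.85, so the acquirer offers 200.85, keeping 199.15.
Round 1 (the target proposes): rejecting gives the acquirer an expected 0.65 × 199.15 = 129.4475; the target offers that and keeps 270.5525.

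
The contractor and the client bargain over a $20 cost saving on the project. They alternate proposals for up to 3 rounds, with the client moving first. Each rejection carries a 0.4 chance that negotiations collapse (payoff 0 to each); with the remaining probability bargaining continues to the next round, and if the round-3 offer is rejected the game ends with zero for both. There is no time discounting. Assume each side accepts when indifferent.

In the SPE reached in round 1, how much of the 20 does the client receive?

Round 3 (the client proposes): the contractor will accept anything ≥ 0, so the client offers 0 and keeps 20.
Round 2 (the contractor proposes): rejecting gives the client an expected 0.6 × 20 = 12. The contractor offers 12 and keeps 20 − 12 = 8.
Round 1 (the client proposes): rejecting gives the contractor an expected 0.6 × 8 = 4.8; the client offers that and keeps 15.2.

15.2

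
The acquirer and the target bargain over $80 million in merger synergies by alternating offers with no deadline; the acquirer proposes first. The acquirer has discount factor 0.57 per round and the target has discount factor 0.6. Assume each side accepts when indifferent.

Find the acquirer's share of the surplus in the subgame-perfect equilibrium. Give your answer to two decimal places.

48.63

When the acquirer proposes, the target accepts any offer worth at least 0.6 times what the target would get by proposing next round; and vice versa.
This gives x = 80 − 0.6y and y = 80 − 0.57x, where x and y are each side's share when it proposes.
Hence (1 − 0.6·0.57)x = 80(1 − 0.6), i.e. 0.658·x = 32.
x ≈ 48.6322; the target's share is 80 − x ≈ 31.3678.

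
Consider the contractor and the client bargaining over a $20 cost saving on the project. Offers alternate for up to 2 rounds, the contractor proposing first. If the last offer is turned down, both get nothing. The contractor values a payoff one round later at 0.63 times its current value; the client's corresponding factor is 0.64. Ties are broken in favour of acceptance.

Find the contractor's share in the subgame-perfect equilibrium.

Work backward from the last round.
Round 2 (the client proposes): the contractor will accept anything ≥ 0, so the client offers 0 and keeps 20.
Round 1 (the contractor proposes): the client can get 20 next round, worth 0.64 × 20 = 12.8 now, so the contractor offers 12.8, keeping 7.2.

7.2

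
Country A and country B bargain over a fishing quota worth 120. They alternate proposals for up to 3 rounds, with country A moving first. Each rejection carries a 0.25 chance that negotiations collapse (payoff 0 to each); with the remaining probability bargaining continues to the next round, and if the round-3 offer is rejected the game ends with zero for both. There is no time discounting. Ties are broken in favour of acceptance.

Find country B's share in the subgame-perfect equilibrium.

Round 3 (country A proposes): country B will accept anything ≥ 0, so country A offers 0 and keeps 120.
Round 2 (country B proposes): rejecting gives country A an expected 0.75 × 120 = 90; country B offers that and keeps 30.
Round 1 (country A proposes): rejecting gives country B an expected 0.75 × 30 = 22.5. Country A offers 22.5 and keeps 120 − 22.5 = 97.5.

22.5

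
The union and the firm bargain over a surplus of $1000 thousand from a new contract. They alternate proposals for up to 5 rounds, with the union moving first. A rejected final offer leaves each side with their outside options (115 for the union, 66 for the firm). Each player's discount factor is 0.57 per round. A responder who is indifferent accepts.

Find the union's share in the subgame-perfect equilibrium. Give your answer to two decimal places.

Round 5 (the union proposes): the firm gets 66 if talks fail, so the union offers 66 and keeps 934.
Round 4 (the firm proposes): the union can get 934 next round, worth 0.57 × 934 = 532.38 now, so the firm offers 532.38, keeping 467.62.
Round 3 (the union proposes): the firm can get 467.62 next round, worth 0.57 × 467.62 = 266.5434 now, so the union offers 266.5434, keeping 733.4566.
Round 2 (the firm proposes): the union can get 733.4566 next round, worth 0.57 × 733.4566 = 418.070262 now; the firm offers that and keeps 581.929738.
Round 1 (the union proposes): the firm can get 581.929738 next round, worth 0.57 × 581.929738 = 331.69995066 now, so the union offers 331.69995066, keeping 668.30004934.

668.30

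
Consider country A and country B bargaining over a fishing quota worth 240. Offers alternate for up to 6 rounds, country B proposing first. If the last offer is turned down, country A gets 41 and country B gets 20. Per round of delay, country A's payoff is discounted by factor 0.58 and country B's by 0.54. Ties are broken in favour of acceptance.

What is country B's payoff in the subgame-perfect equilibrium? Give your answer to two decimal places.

143.40

Round 6 (country A proposes): country B gets 20 if talks fail, so country A offers 20 and keeps 220.
Round 5 (country B proposes): country A can get 220 next round, worth 0.58 × 220 = 127.6 now. Country B offers 127.6 and keeps 240 − 127.6 = 112.4.
Round 4 (country A proposes): country B can get 112.4 next round, worth 0.54 × 112.4 = 60.696 now; country A offers that and keeps 179.304.
Round 3 (country B proposes): country A can get 179.304 next round, worth 0.58 × 179.304 = 103.99632 now; country B offers that and keeps 136.00368.
Round 2 (country A proposes): country B can get 136.00368 next round, worth 0.54 × 136.00368 = 73.4419872 now; country A offers that and keeps 166.5580128.
Round 1 (country B proposes): country A can get 166.5580128 next round, worth 0.58 × 166.5580128 = 96.603647424 now, so country B offers 96.603647424, keeping 143.396352576.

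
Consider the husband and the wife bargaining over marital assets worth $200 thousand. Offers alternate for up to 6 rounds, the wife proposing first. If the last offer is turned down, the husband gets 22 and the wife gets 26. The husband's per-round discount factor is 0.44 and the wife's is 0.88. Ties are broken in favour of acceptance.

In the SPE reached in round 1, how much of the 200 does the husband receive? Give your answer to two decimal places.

Round 6 (the husband proposes): the wife gets 26 if talks fail, so the husband offers 26 and keeps 174.
Round 5 (the wife proposes): the husband can get 174 next round, worth 0.44 × 174 = 76.56 now, so the wife offers 76.56, keeping 123.44.
Round 4 (the husband proposes): the wife can get 123.44 next round, worth 0.88 × 123.44 = 108.6272 now, so the husband offers 108.6272, keeping 91.3728.
Round 3 (the wife proposes): the husband can get 91.3728 next round, worth 0.44 × 91.3728 = 40.204032 now; the wife offers that and keeps 159.795968.
Round 2 (the husband proposes): the wife can get 159.795968 next round, worth 0.88 × 159.795968 = 140.62045184 now; the husband offers that and keeps 59.37954816.
Round 1 (the wife proposes): the husband can get 59.37954816 next round, worth 0.44 × 59.37954816 = 26.1270011904 now. The wife offers 26.1270011904 and keeps 200 − 26.1270011904 = 173.8729988096.

26.13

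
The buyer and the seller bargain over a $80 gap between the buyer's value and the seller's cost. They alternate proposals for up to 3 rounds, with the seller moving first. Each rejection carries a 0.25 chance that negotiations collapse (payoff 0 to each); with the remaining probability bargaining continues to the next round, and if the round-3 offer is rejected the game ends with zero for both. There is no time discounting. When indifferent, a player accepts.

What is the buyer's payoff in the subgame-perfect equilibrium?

By backward induction:
Round 3 (the seller proposes): rejection yields 0 for the buyer; the seller offers 0 and keeps 80.
Round 2 (the buyer proposes): rejecting gives the seller an expected 0.75 × 80 = 60; the buyer offers that and keeps 20.
Round 1 (the seller proposes): rejecting gives the buyer an expected 0.75 × 20 = 15, so the seller offers 15, keeping 65.

15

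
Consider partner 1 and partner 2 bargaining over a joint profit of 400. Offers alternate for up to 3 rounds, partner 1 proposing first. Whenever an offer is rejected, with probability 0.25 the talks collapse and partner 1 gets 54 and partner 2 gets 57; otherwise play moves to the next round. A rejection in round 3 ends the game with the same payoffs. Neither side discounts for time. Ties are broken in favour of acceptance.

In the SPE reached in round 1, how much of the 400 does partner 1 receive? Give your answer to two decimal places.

288.81

Round 3 (partner 1 proposes): partner 2 gets 57 if talks fail, so partner 1 offers 57 and keeps 343.
Round 2 (partner 2 proposes): rejecting gives partner 1 an expected 0.75 × 343 + 0.25 × 54 = 270.75; partner 2 offers that and keeps 129.25.
Round 1 (partner 1 proposes): rejecting gives partner 2 an expected 0.75 × 129.25 + 0.25 × 57 = 111.1875. Partner 1 offers 111.1875 and keeps 400 − 111.1875 = 288.8125.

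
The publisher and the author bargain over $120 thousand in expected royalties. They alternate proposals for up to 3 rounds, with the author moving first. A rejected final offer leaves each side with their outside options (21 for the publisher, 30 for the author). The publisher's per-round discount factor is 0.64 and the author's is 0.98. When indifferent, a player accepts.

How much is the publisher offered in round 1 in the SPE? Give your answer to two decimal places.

By backward induction:
Round 3 (the author proposes): the publisher gets 21 if talks fail, so the author offers 21 and keeps 99.
Round 2 (the publisher proposes): the author can get 99 next round, worth 0.98 × 99 = 97.02 now, so the publisher offers 97.02, keeping 22.98.
Round 1 (the author proposes): the publisher can get 22.98 next round, worth 0.64 × 22.98 = 14.7072 now, so the author offers 14.7072, keeping 105.2928.

14.71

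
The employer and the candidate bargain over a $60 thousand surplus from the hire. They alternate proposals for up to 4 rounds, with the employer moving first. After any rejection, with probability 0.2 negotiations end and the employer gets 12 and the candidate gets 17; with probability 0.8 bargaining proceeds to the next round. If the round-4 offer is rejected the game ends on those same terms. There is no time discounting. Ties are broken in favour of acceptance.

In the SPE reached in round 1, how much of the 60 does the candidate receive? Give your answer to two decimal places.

Round 4 (the candidate proposes): the employer gets 12 if talks fail, so the candidate offers 12 and keeps 48.
Round 3 (the employer proposes): rejecting gives the candidate an expected 0.8 × 48 + 0.2 × 17 = 41.8. The employer offers 41.8 and keeps 60 − 41.8 = 18.2.
Round 2 (the candidate proposes): rejecting gives the employer an expected 0.8 × 18.2 + 0.2 × 12 = 16.96. The candidate offers 16.96 and keeps 60 − 16.96 = 43.04.
Round 1 (the employer proposes): rejecting gives the candidate an expected 0.8 × 43.04 + 0.2 × 17 = 37.832, so the employer offers 37.832, keeping 22.168.

37.83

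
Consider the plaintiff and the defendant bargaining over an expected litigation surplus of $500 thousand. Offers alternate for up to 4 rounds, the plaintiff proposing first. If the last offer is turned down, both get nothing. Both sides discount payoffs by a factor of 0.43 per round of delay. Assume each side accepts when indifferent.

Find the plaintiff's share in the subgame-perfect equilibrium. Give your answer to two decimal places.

337.70

Work backward from the last round.
Round 4 (the defendant proposes): rejection yields 0 for the plaintiff; the defendant offers 0 and keeps 500.
Round 3 (the plaintiff proposes): the defendant can get 500 next round, worth 0.43 × 500 = 215 now, so the plaintiff offers 215, keeping 285.
Round 2 (the defendant proposes): the plaintiff can get 285 next round, worth 0.43 × 285 = 122.55 now, so the defendant offers 122.55, keeping 377.45.
Round 1 (the plaintiff proposes): the defendant can get 377.45 next round, worth 0.43 × 377.45 = 162.3035 now, so the plaintiff offers 162.3035, keeping 337.6965.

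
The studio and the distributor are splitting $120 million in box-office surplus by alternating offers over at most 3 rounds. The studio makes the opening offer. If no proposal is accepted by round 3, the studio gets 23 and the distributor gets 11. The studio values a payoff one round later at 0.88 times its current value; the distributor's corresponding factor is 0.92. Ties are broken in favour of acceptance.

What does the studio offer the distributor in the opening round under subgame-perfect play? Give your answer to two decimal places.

22.15

Round 3 (the studio proposes): the distributor gets 11 if talks fail, so the studio offers 11 and keeps 109.
Round 2 (the distributor proposes): the studio can get 109 next round, worth 0.88 × 109 = 95.92 now; the distributor offers that and keeps 24.08.
Round 1 (the studio proposes): the distributor can get 24.08 next round, worth 0.92 × 24.08 = 22.1536 now; the studio offers that and keeps 97.8464.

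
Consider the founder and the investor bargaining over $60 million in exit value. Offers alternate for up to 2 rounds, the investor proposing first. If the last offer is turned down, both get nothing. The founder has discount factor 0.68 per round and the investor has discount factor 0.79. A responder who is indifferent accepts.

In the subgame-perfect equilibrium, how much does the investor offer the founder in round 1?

By backward induction:
Round 2 (the founder proposes): rejection yields 0 for the investor; the founder offers 0 and keeps 60.
Round 1 (the investor proposes): the founder can get 60 next round, worth 0.68 × 60 = 40.8 now. The investor offers 40.8 and keeps 60 − 40.8 = 19.2.

40.8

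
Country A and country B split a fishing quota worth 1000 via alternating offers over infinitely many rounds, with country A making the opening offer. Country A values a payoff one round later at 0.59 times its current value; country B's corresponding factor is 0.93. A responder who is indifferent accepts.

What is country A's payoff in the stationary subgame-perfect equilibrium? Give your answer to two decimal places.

155.11

In a stationary SPE each proposer offers the other exactly their discounted continuation value.
If country A keeps x when proposing and country B keeps y when proposing, then x = 1000 − 0.93y and y = 1000 − 0.59x.
Solving: x = 1000(1 − 0.93) / (1 − 0.59·0.93) = 70 / 0.4513 ≈ 155.1075.
Country B gets 1000 − 155.1075 ≈ 844.8925.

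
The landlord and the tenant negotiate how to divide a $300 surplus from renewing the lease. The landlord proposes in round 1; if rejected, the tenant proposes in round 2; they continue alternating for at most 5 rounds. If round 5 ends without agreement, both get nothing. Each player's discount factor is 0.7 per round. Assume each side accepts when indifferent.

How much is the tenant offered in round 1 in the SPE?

93.87

Solve by backward induction from round 5.
Round 5 (the landlord proposes): rejection yields 0 for the tenant; the landlord offers 0 and keeps 300.
Round 4 (the tenant proposes): the landlord can get 300 next round, worth 0.7 × 300 = 210 now. The tenant offers 210 and keeps 300 − 210 = 90.
Round 3 (the landlord proposes): the tenant can get 90 next round, worth 0.7 × 90 = 63 now; the landlord offers that and keeps 237.
Round 2 (the tenant proposes): the landlord can get 237 next round, worth 0.7 × 237 = 165.9 now, so the tenant offers 165.9, keeping 134.1.
Round 1 (the landlord proposes): the tenant can get 134.1 next round, worth 0.7 × 134.1 = 93.87 now; the landlord offers that and keeps 206.13.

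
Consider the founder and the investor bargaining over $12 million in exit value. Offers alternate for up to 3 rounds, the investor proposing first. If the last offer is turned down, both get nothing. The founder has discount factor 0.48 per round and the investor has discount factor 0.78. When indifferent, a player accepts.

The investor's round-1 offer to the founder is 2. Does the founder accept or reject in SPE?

Work out the founder's continuation value if the offer is rejected.
Round 3 (the investor proposes): the founder will accept anything ≥ 0, so the investor offers 0 and keeps 12.
Round 2 (the founder proposes): the investor can get 12 next round, worth 0.78 × 12 = 9.36 now; the founder offers that and keeps 2.64.
So by rejecting in round 1, the founder gets 2.64 next round, worth 0.48 × 2.64 = 1.2672 now.
Offer 2 ≥ 1.2672, so the founder accepts.

Accept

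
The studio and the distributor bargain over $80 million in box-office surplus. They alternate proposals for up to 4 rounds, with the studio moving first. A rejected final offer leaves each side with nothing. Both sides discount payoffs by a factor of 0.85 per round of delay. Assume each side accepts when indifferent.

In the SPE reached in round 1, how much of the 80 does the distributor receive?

59.33

Work backward from the last round.
Round 4 (the distributor proposes): rejection yields 0 for the studio; the distributor offers 0 and keeps 80.
Round 3 (the studio proposes): the distributor can get 80 next round, worth 0.85 × 80 = 68 now, so the studio offers 68, keeping 12.
Round 2 (the distributor proposes): the studio can get 12 next round, worth 0.85 × 12 = 10.2 now; the distributor offers that and keeps 69.8.
Round 1 (the studio proposes): the distributor can get 69.8 next round, worth 0.85 × 69.8 = 59.33 now; the studio offers that and keeps 20.67.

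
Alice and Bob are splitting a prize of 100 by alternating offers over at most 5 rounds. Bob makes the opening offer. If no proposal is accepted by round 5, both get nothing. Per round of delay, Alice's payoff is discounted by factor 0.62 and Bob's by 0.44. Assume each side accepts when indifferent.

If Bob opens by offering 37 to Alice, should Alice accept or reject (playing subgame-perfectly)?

Work out Alice's continuation value if the offer is rejected.
Round 5 (Bob proposes): Alice will accept anything ≥ 0, so Bob offers 0 and keeps 100.
Round 4 (Alice proposes): Bob can get 100 next round, worth 0.44 × 100 = 44 now. Alice offers 44 and keeps 100 − 44 = 56.
Round 3 (Bob proposes): Alice can get 56 next round, worth 0.62 × 56 = 34.72 now; Bob offers that and keeps 65.28.
Round 2 (Alice proposes): Bob can get 65.28 next round, worth 0.44 × 65.28 = 28.7232 now, so Alice offers 28.7232, keeping 71.2768.
So by rejecting in round 1, Alice gets 71.2768 next round, worth 0.62 × 71.2768 = 44.191616 now.
Offer 37 < 44.191616, so Alice rejects.

Reject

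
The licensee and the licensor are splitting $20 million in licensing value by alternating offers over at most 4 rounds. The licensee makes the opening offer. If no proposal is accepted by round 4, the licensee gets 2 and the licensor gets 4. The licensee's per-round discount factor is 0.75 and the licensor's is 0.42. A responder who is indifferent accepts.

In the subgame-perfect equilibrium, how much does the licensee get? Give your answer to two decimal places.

15.52

Round 4 (the licensor proposes): the licensee gets 2 if talks fail, so the licensor offers 2 and keeps 18.
Round 3 (the licensee proposes): the licensor can get 18 next round, worth 0.42 × 18 = 7.56 now, so the licensee offers 7.56, keeping 12.44.
Round 2 (the licensor proposes): the licensee can get 12.44 next round, worth 0.75 × 12.44 = 9.33 now. The licensor offers 9.33 and keeps 20 − 9.33 = 10.67.
Round 1 (the licensee proposes): the licensor can get 10.67 next round, worth 0.42 × 10.67 = 4.4814 now, so the licensee offers 4.4814, keeping 15.5186.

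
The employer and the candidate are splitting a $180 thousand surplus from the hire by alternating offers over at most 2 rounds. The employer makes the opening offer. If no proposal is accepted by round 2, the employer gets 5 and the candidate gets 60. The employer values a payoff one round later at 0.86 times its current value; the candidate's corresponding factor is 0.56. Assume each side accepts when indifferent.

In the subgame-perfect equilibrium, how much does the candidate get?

98

Solve by backward induction from round 2.
Round 2 (the candidate proposes): the employer gets 5 if talks fail, so the candidate offers 5 and keeps 175.
Round 1 (the employer proposes): the candidate can get 175 next round, worth 0.56 × 175 = 98 now. The employer offers 98 and keeps 180 − 98 = 82.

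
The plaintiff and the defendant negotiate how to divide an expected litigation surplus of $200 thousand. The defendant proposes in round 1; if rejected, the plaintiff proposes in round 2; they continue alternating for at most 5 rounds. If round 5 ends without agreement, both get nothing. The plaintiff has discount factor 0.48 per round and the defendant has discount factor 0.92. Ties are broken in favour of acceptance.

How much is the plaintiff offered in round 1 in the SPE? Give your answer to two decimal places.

11.07

Round 5 (the defendant proposes): rejection yields 0 for the plaintiff; the defendant offers 0 and keeps 200.
Round 4 (the plaintiff proposes): the defendant can get 200 next round, worth 0.92 × 200 = 184 now; the plaintiff offers that and keeps 16.
Round 3 (the defendant proposes): the plaintiff can get 16 next round, worth 0.48 × 16 = 7.68 now, so the defendant offers 7.68, keeping 192.32.
Round 2 (the plaintiff proposes): the defendant can get 192.32 next round, worth 0.92 × 192.32 = 176.9344 now; the plaintiff offers that and keeps 23.0656.
Round 1 (the defendant proposes): the plaintiff can get 23.0656 next round, worth 0.48 × 23.0656 = 11.071488 now. The defendant offers 11.071488 and keeps 200 − 11.071488 = 188.928512.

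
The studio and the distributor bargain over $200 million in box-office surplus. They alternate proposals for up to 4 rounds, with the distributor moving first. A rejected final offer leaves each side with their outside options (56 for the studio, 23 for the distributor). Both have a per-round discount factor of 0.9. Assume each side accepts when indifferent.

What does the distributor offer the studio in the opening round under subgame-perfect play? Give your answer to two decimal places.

147.03

Round 4 (the studio proposes): the distributor gets 23 if talks fail, so the studio offers 23 and keeps 177.
Round 3 (the distributor proposes): the studio can get 177 next round, worth 0.9 × 177 = 159.3 now, so the distributor offers 159.3, keeping 40.7.
Round 2 (the studio proposes): the distributor can get 40.7 next round, worth 0.9 × 40.7 = 36.63 now, so the studio offers 36.63, keeping 163.37.
Round 1 (the distributor proposes): the studio can get 163.37 next round, worth 0.9 × 163.37 = 147.033 now. The distributor offers 147.033 and keeps 200 − 147.033 = 52.967.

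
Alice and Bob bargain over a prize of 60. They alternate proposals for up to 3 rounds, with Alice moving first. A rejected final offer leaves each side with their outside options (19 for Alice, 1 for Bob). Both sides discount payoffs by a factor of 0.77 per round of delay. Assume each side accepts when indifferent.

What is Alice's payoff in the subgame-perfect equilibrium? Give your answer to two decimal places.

Round 3 (Alice proposes): Bob gets 1 if talks fail, so Alice offers 1 and keeps 59.
Round 2 (Bob proposes): Alice can get 59 next round, worth 0.77 × 59 = 45.43 now, so Bob offers 45.43, keeping 14.57.
Round 1 (Alice proposes): Bob can get 14.57 next round, worth 0.77 × 14.57 = 11.2189 now; Alice offers that and keeps 48.7811.

48.78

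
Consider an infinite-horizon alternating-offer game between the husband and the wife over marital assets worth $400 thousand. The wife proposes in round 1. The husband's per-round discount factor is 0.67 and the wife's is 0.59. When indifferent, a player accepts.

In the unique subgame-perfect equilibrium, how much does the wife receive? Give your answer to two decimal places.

218.29

When the wife proposes, the husband accepts any offer worth at least 0.67 times what the husband would get by proposing next round; and vice versa.
This gives x = 400 − 0.67y and y = 400 − 0.59x, where x and y are each side's share when it proposes.
Hence (1 − 0.67·0.59)x = 400(1 − 0.67), i.e. 0.6047·x = 132.
x ≈ 218.2901; the husband's share is 400 − x ≈ 181.7099.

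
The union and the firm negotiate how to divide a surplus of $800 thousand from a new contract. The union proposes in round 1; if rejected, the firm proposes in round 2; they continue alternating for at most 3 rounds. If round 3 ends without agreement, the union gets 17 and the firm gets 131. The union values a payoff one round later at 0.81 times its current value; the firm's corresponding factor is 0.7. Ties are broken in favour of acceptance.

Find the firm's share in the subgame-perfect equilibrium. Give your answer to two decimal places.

Solve by backward induction from round 3.
Round 3 (the union proposes): the firm gets 131 if talks fail, so the union offers 131 and keeps 669.
Round 2 (the firm proposes): the union can get 669 next round, worth 0.81 × 669 = 541.89 now, so the firm offers 541.89, keeping 258.11.
Round 1 (the union proposes): the firm can get 258.11 next round, worth 0.7 × 258.11 = 180.677 now. The union offers 180.677 and keeps 800 − 180.677 = 619.323.

180.68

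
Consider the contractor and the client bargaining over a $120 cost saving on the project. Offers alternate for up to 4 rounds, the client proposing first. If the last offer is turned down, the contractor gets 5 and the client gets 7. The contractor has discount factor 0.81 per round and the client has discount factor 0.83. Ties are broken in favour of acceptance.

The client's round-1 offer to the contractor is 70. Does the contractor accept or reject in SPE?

Reject

Round 4 (the contractor proposes): the client gets 7 if talks fail, so the contractor offers 7 and keeps 113.
Round 3 (the client proposes): the contractor can get 113 next round, worth 0.81 × 113 = 91.53 now. The client offers 91.53 and keeps 120 − 91.53 = 28.47.
Round 2 (the contractor proposes): the client can get 28.47 next round, worth 0.83 × 28.47 = 23.6301 now, so the contractor offers 23.6301, keeping 96.3699.
So by rejecting in round 1, the contractor gets 96.3699 next round, worth 0.81 × 96.3699 = 78.059619 now.
Offer 70 < 78.059619, so the contractor rejects.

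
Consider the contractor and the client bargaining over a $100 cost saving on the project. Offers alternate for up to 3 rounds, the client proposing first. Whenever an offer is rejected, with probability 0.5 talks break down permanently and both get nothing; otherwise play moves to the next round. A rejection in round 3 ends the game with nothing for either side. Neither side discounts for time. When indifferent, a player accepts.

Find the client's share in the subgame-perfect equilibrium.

Round 3 (the client proposes): rejection yields 0 for the contractor; the client offers 0 and keeps 100.
Round 2 (the contractor proposes): rejecting gives the client an expected 0.5 × 100 = 50. The contractor offers 50 and keeps 100 − 50 = 50.
Round 1 (the client proposes): rejecting gives the contractor an expected 0.5 × 50 = 25; the client offers that and keeps 75.

75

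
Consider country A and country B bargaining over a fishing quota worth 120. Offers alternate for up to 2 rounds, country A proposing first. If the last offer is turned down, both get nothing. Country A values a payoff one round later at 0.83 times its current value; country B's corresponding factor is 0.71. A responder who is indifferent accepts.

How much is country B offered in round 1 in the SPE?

By backward induction:
Round 2 (country B proposes): rejection yields 0 for country A; country B offers 0 and keeps 120.
Round 1 (country A proposes): country B can get 120 next round, worth 0.71 × 120 = 85.2 now; country A offers that and keeps 34.8.

85.2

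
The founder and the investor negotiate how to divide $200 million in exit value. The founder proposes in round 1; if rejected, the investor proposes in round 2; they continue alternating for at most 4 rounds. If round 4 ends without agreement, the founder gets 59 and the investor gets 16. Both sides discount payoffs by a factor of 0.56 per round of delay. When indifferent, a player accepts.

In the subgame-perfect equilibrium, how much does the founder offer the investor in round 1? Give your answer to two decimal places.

74.04

Round 4 (the investor proposes): the founder gets 59 if talks fail, so the investor offers 59 and keeps 141.
Round 3 (the founder proposes): the investor can get 141 next round, worth 0.56 × 141 = 78.96 now, so the founder offers 78.96, keeping 121.04.
Round 2 (the investor proposes): the founder can get 121.04 next round, worth 0.56 × 121.04 = 67.7824 now. The investor offers 67.7824 and keeps 200 − 67.7824 = 132.2176.
Round 1 (the founder proposes): the investor can get 132.2176 next round, worth 0.56 × 132.2176 = 74.041856 now. The founder offers 74.041856 and keeps 200 − 74.041856 = 125.958144.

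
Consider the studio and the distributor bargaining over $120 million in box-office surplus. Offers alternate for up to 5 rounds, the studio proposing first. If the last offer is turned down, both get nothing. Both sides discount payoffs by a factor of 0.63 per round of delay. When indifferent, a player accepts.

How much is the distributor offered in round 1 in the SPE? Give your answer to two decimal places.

39.07

Round 5 (the studio proposes): rejection yields 0 for the distributor; the studio offers 0 and keeps 120.
Round 4 (the distributor proposes): the studio can get 120 next round, worth 0.63 × 120 = 75.6 now, so the distributor offers 75.6, keeping 44.4.
Round 3 (the studio proposes): the distributor can get 44.4 next round, worth 0.63 × 44.4 = 27.972 now. The studio offers 27.972 and keeps 120 − 27.972 = 92.028.
Round 2 (the distributor proposes): the studio can get 92.028 next round, worth 0.63 × 92.028 = 57.97764 now; the distributor offers that and keeps 62.02236.
Round 1 (the studio proposes): the distributor can get 62.02236 next round, worth 0.63 × 62.02236 = 39.0740868 now, so the studio offers 39.0740868, keeping 80.9259132.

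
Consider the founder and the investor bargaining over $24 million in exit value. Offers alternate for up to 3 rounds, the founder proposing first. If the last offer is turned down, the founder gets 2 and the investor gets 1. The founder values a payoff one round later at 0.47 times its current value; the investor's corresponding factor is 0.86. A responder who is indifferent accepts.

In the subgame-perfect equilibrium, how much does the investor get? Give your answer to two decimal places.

11.34

Solve by backward induction from round 3.
Round 3 (the founder proposes): the investor gets 1 if talks fail, so the founder offers 1 and keeps 23.
Round 2 (the investor proposes): the founder can get 23 next round, worth 0.47 × 23 = 10.81 now. The investor offers 10.81 and keeps 24 − 10.81 = 13.19.
Round 1 (the founder proposes): the investor can get 13.19 next round, worth 0.86 × 13.19 = 11.3434 now; the founder offers that and keeps 12.6566.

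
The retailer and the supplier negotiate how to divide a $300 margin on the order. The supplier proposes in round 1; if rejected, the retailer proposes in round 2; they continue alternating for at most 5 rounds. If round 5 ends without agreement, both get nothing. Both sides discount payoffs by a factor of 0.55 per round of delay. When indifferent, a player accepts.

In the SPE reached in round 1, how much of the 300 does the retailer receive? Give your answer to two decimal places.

96.71

Work backward from the last round.
Round 5 (the supplier proposes): rejection yields 0 for the retailer; the supplier offers 0 and keeps 300.
Round 4 (the retailer proposes): the supplier can get 300 next round, worth 0.55 × 300 = 165 now, so the retailer offers 165, keeping 135.
Round 3 (the supplier proposes): the retailer can get 135 next round, worth 0.55 × 135 = 74.25 now. The supplier offers 74.25 and keeps 300 − 74.25 = 225.75.
Round 2 (the retailer proposes): the supplier can get 225.75 next round, worth 0.55 × 225.75 = 124.1625 now. The retailer offers 124.1625 and keeps 300 − 124.1625 = 175.8375.
Round 1 (the supplier proposes): the retailer can get 175.8375 next round, worth 0.55 × 175.8375 = 96.710625 now. The supplier offers 96.710625 and keeps 300 − 96.710625 = 203.289375.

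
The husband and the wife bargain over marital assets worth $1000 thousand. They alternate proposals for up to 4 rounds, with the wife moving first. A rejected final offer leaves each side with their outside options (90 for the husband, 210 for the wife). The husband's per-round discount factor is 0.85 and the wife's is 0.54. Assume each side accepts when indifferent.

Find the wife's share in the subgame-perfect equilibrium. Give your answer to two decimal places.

300.78

By backward induction:
Round 4 (the husband proposes): the wife gets 210 if talks fail, so the husband offers 210 and keeps 790.
Round 3 (the wife proposes): the husband can get 790 next round, worth 0.85 × 790 = 671.5 now, so the wife offers 671.5, keeping 328.5.
Round 2 (the husband proposes): the wife can get 328.5 next round, worth 0.54 × 328.5 = 177.39 now, so the husband offers 177.39, keeping 822.61.
Round 1 (the wife proposes): the husband can get 822.61 next round, worth 0.85 × 822.61 = 699.2185 now, so the wife offers 699.2185, keeping 300.7815.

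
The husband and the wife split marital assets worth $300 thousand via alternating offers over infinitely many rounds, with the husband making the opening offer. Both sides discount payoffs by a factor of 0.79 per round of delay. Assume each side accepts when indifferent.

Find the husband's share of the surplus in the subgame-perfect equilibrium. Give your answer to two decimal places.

In a stationary SPE each proposer offers the other exactly their discounted continuation value.
If the husband keeps x when proposing and the wife keeps y when proposing, then x = 300 − 0.79y and y = 300 − 0.79x.
Solving: x = 300(1 − 0.79) / (1 − 0.79·0.79) = 63 / 0.3759 ≈ 167.5978.
The wife gets 300 − 167.5978 ≈ 132.4022.

167.60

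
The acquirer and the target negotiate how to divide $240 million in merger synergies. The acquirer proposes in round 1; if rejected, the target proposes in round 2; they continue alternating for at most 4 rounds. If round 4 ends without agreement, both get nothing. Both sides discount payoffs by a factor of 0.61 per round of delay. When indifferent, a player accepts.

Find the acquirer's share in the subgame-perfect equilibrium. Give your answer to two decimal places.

128.43

By backward induction:
Round 4 (the target proposes): the acquirer will accept anything ≥ 0, so the target offers 0 and keeps 240.
Round 3 (the acquirer proposes): the target can get 240 next round, worth 0.61 × 240 = 146.4 now. The acquirer offers 146.4 and keeps 240 − 146.4 = 93.6.
Round 2 (the target proposes): the acquirer can get 93.6 next round, worth 0.61 × 93.6 = 57.096 now. The target offers 57.096 and keeps 240 − 57.096 = 182.904.
Round 1 (the acquirer proposes): the target can get 182.904 next round, worth 0.61 × 182.904 = 111.57144 now; the acquirer offers that and keeps 128.42856.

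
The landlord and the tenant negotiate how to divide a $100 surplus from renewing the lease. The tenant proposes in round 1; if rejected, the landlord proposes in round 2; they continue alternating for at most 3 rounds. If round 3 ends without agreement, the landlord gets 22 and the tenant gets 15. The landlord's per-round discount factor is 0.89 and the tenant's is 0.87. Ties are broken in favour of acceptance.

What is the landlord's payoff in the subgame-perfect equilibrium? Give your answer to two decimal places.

Round 3 (the tenant proposes): the landlord gets 22 if talks fail, so the tenant offers 22 and keeps 78.
Round 2 (the landlord proposes): the tenant can get 78 next round, worth 0.87 × 78 = 67.86 now; the landlord offers that and keeps 32.14.
Round 1 (the tenant proposes): the landlord can get 32.14 next round, worth 0.89 × 32.14 = 28.6046 now, so the tenant offers 28.6046, keeping 71.3954.

28.60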